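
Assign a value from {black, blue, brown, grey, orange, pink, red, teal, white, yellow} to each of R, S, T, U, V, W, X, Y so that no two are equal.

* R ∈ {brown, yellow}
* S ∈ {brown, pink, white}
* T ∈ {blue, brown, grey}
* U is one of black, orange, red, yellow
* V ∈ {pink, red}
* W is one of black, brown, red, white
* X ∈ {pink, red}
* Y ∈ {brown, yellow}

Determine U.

orange

The 2 variables R and Y are confined to {brown, yellow}, which locks those values in; drop them from S, T, U, W.
V and X between them cover only {pink, red} — a naked pair. Remove those values from S, U, W.
S's domain is down to {white}, so S = white. Strike white from W.
That leaves W = black. Eliminate black elsewhere: U.
So U = orange.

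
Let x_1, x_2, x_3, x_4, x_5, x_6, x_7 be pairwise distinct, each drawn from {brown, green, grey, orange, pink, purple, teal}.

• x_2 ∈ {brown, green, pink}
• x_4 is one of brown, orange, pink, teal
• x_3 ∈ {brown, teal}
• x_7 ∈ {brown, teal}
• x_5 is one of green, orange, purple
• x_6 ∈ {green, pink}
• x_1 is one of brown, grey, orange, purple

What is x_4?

orange

The 7 variables together cover exactly {brown, green, grey, orange, pink, purple, teal} — 7 values for 7 variables — and grey appears only in x_1's list, so x_1 = grey.
The 6 still-open variables draw from only 6 values {brown, green, orange, pink, purple, teal}, so each is used; only x_5 can be purple, hence x_5 = purple.
The 5 still-open variables draw from only 5 values {brown, green, orange, pink, teal}, so each is used; only x_4 can be orange, hence x_4 = orange.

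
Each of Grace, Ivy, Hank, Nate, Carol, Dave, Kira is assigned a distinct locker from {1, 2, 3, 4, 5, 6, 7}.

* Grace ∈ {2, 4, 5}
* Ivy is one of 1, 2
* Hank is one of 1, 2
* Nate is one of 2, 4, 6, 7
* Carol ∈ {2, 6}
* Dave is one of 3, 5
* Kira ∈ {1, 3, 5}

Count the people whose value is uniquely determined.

The 7 variables together cover exactly {1, 2, 3, 4, 5, 6, 7} — 7 values for 7 variables — and 7 appears only in Nate's list, so Nate = 7.
The 6 still-open variables together cover exactly {1, 2, 3, 4, 5, 6} — 6 values for 6 variables — and 4 appears only in Grace's list, so Grace = 4.
Among the 5 still-open variables, 6 fits only Carol (and all 5 values in {1, 2, 3, 5, 6} must be used), so Carol = 6.
Ivy and Hank share exactly the 2 values {1, 2}; by pigeonhole those values go to them, so strike 1, 2 from Kira.
Determined: Grace=4, Nate=7, Carol=6. The other people each still have more than one consistent value. That makes 3.

3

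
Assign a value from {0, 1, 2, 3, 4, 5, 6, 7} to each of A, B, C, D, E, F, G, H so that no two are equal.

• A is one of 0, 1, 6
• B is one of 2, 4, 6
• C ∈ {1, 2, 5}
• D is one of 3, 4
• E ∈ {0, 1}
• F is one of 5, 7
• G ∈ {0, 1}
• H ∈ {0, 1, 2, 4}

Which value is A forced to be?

6

The 8 variables together cover exactly {0, 1, 2, 3, 4, 5, 6, 7} — 8 values for 8 variables — and 3 appears only in D's list, so D = 3.
Among the 7 still-open variables, 7 fits only F (and all 7 values in {0, 1, 2, 4, 5, 6, 7} must be used), so F = 7.
The 6 still-open variables draw from only 6 values {0, 1, 2, 4, 5, 6}, so each is used; only C can be 5, hence C = 5.
E and G between them cover only {0, 1} — a naked pair. Remove those values from A, H.
So A = 6.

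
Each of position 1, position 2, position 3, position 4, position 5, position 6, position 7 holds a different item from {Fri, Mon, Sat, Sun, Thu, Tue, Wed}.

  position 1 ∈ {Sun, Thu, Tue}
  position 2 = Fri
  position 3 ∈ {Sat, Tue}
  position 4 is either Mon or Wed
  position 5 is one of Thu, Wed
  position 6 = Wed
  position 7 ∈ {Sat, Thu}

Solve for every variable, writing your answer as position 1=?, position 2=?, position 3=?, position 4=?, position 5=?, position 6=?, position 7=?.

position 2 must be Fri (only option left).
position 6 must be Wed (only option left). So position 4, position 5 can't be Wed.
position 4 has just one choice, so position 4 = Mon.
That leaves position 5 = Thu. Remove Thu from position 1, position 7.
position 7's domain is down to {Sat}, so position 7 = Sat. Remove Sat from position 3.
position 3's domain is down to {Tue}, so position 3 = Tue. Eliminate Tue elsewhere: position 1.
position 1's domain is down to {Sun}, so position 1 = Sun.

position 1=Sun, position 2=Fri, position 3=Tue, position 4=Mon, position 5=Thu, position 6=Wed, position 7=Sat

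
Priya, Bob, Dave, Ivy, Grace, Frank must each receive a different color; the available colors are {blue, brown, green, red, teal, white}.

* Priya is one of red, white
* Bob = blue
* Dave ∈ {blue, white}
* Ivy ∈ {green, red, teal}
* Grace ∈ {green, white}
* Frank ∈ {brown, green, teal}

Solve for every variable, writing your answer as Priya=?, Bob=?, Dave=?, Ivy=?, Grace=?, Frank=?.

Bob has just one choice, so Bob = blue. So Dave can't be blue.
Dave must be white (only option left). Eliminate white elsewhere: Priya, Grace.
Grace's domain is down to {green}, so Grace = green. Remove green from Ivy, Frank.
Priya has just one choice, so Priya = red. So Ivy can't be red.
That leaves Ivy = teal. Remove teal from Frank.
That leaves Frank = brown.

Priya=red, Bob=blue, Dave=white, Ivy=teal, Grace=green, Frank=brown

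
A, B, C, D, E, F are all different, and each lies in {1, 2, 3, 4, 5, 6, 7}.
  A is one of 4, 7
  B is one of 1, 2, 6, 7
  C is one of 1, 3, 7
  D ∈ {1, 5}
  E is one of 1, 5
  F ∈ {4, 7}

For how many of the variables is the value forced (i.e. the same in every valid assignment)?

The 2 variables A and F are confined to {4, 7}, which locks those values in; drop them from B, C.
The 2 variables D and E are confined to {1, 5}, which locks those values in; drop them from B, C.
C has just one choice, so C = 3.
Determined: C=3. The other variables each still have more than one consistent value. That makes 1.

1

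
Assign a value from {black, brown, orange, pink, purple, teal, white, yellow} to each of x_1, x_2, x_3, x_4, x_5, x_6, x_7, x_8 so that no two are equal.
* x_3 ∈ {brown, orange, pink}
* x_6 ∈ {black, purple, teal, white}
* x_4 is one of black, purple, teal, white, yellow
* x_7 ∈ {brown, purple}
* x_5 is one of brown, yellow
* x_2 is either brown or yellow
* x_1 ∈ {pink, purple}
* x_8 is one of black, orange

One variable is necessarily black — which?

The 2 variables x_2 and x_5 are confined to {brown, yellow}, which locks those values in; drop them from x_3, x_4, x_7.
x_7 has just one choice, so x_7 = purple. So x_1, x_4, x_6 can't be purple.
x_1 must be pink (only option left). Eliminate pink elsewhere: x_3.
That leaves x_3 = orange. Eliminate orange elsewhere: x_8.
So black goes to x_8.

x_8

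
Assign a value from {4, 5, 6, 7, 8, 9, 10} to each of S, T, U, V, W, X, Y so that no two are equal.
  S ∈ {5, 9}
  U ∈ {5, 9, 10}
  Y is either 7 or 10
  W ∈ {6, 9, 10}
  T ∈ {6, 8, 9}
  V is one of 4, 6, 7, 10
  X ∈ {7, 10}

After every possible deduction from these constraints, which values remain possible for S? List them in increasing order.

The 7 variables together cover exactly {4, 5, 6, 7, 8, 9, 10} — 7 values for 7 variables — and 4 appears only in V's list, so V = 4.
The 6 still-open variables draw from only 6 values {5, 6, 7, 8, 9, 10}, so each is used; only T can be 8, hence T = 8.
The 5 still-open variables together cover exactly {5, 6, 7, 9, 10} — 5 values for 5 variables — and 6 appears only in W's list, so W = 6.
The 2 variables X and Y are confined to {7, 10}, which locks those values in; drop them from U.
No further eliminations apply; S can still be any of 5, 9.

5, 9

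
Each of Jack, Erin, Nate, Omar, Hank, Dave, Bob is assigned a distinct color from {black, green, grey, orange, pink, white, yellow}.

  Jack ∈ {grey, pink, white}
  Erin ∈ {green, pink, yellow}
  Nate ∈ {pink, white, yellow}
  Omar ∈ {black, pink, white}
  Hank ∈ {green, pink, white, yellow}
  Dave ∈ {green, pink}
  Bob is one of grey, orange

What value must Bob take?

orange

Among the 7 variables, black fits only Omar (and all 7 values in {black, green, grey, orange, pink, white, yellow} must be used), so Omar = black.
The 6 still-open variables draw from only 6 values {green, grey, orange, pink, white, yellow}, so each is used; only Bob can be orange, hence Bob = orange.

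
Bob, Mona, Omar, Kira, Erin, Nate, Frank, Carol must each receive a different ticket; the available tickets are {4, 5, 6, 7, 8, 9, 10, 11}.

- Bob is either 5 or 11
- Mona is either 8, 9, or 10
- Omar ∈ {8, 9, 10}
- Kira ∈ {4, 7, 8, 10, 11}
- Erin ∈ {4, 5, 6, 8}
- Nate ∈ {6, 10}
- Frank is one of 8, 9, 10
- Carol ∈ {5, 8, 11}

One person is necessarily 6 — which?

Nate

Among the 8 variables, 7 fits only Kira (and all 8 values in {4, 5, 6, 7, 8, 9, 10, 11} must be used), so Kira = 7.
The 7 still-open variables together cover exactly {4, 5, 6, 8, 9, 10, 11} — 7 values for 7 variables — and 4 appears only in Erin's list, so Erin = 4.
The 6 still-open variables draw from only 6 values {5, 6, 8, 9, 10, 11}, so each is used; only Nate can be 6, hence Nate = 6.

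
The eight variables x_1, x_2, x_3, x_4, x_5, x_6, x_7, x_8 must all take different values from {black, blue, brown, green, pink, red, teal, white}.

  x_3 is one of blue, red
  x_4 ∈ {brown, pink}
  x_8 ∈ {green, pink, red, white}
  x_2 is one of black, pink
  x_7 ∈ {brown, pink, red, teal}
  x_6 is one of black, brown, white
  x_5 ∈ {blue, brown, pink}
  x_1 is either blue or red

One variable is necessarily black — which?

x_2

The 8 variables together cover exactly {black, blue, brown, green, pink, red, teal, white} — 8 values for 8 variables — and green appears only in x_8's list, so x_8 = green.
The 7 still-open variables together cover exactly {black, blue, brown, pink, red, teal, white} — 7 values for 7 variables — and teal appears only in x_7's list, so x_7 = teal.
The 6 still-open variables together cover exactly {black, blue, brown, pink, red, white} — 6 values for 6 variables — and white appears only in x_6's list, so x_6 = white.
Among the 5 still-open variables, black fits only x_2 (and all 5 values in {black, blue, brown, pink, red} must be used), so x_2 = black.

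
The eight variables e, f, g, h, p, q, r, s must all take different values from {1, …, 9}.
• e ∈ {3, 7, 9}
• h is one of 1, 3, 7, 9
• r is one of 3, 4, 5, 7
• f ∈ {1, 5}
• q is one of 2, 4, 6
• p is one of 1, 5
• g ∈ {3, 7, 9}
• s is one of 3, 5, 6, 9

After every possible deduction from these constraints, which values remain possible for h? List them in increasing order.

3, 7, 9

The 8 variables draw from only 8 values {1, 2, 3, 4, 5, 6, 7, 9}, so each is used; only q can be 2, hence q = 2.
The 7 still-open variables draw from only 7 values {1, 3, 4, 5, 6, 7, 9}, so each is used; only r can be 4, hence r = 4.
The 6 still-open variables together cover exactly {1, 3, 5, 6, 7, 9} — 6 values for 6 variables — and 6 appears only in s's list, so s = 6.
The 2 variables f and p are confined to {1, 5}, which locks those values in; drop them from h.
No further eliminations apply; h can still be any of 3, 7, 9.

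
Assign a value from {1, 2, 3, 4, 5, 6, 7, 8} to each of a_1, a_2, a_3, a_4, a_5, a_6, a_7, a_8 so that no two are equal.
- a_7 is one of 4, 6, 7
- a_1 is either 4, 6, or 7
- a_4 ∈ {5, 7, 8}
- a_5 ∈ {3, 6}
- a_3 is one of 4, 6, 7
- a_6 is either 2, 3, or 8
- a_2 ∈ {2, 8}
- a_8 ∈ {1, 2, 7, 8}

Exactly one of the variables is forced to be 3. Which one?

a_5

The 8 variables draw from only 8 values {1, 2, 3, 4, 5, 6, 7, 8}, so each is used; only a_8 can be 1, hence a_8 = 1.
The 7 still-open variables draw from only 7 values {2, 3, 4, 5, 6, 7, 8}, so each is used; only a_4 can be 5, hence a_4 = 5.
a_1, a_3, a_7 between them cover only {4, 6, 7} — a naked triple. Remove those values from a_5.
So 3 goes to a_5.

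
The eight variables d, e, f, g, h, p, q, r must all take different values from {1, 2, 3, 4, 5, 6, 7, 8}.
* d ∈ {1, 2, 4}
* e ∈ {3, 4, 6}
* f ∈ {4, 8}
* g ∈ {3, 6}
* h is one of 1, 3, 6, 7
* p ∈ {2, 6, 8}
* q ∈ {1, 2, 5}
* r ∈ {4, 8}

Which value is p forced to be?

The 8 variables together cover exactly {1, 2, 3, 4, 5, 6, 7, 8} — 8 values for 8 variables — and 5 appears only in q's list, so q = 5.
The 7 still-open variables together cover exactly {1, 2, 3, 4, 6, 7, 8} — 7 values for 7 variables — and 7 appears only in h's list, so h = 7.
The 6 still-open variables draw from only 6 values {1, 2, 3, 4, 6, 8}, so each is used; only d can be 1, hence d = 1.
The 5 still-open variables draw from only 5 values {2, 3, 4, 6, 8}, so each is used; only p can be 2, hence p = 2.

2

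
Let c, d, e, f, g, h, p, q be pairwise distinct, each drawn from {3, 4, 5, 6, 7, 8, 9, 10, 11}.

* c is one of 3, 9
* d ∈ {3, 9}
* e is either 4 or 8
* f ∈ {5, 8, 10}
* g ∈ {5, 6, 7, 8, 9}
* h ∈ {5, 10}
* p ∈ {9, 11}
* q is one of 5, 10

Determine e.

4

c and d between them cover only {3, 9} — a naked pair. Remove those values from g, p.
That leaves p = 11.
h and q between them cover only {5, 10} — a naked pair. Remove those values from f, g.
f has just one choice, so f = 8. Strike 8 from e, g.
So e = 4.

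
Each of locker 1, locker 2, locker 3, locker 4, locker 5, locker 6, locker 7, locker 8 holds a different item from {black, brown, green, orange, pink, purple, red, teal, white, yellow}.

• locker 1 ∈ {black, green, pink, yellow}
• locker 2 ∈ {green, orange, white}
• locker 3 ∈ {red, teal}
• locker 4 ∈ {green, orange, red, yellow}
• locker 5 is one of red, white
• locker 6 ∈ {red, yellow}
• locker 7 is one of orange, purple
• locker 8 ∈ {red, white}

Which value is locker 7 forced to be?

locker 5 and locker 8 share exactly the 2 values {red, white}; by pigeonhole those values go to them, so strike red, white from locker 2, locker 3, locker 4, locker 6.
locker 3 must be teal (only option left).
That leaves locker 6 = yellow. Remove yellow from locker 1, locker 4.
locker 2 and locker 4 between them cover only {green, orange} — a naked pair. Remove those values from locker 1, locker 7.
So locker 7 = purple.

purple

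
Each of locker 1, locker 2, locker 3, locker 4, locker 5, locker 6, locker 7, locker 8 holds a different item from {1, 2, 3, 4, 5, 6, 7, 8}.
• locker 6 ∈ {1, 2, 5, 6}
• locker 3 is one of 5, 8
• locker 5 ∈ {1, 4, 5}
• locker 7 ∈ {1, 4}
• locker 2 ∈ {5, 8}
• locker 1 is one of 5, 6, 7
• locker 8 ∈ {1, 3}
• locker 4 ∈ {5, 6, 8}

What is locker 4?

The 8 variables together cover exactly {1, 2, 3, 4, 5, 6, 7, 8} — 8 values for 8 variables — and 2 appears only in locker 6's list, so locker 6 = 2.
The 7 still-open variables draw from only 7 values {1, 3, 4, 5, 6, 7, 8}, so each is used; only locker 8 can be 3, hence locker 8 = 3.
The 6 still-open variables together cover exactly {1, 4, 5, 6, 7, 8} — 6 values for 6 variables — and 7 appears only in locker 1's list, so locker 1 = 7.
The 5 still-open variables together cover exactly {1, 4, 5, 6, 8} — 5 values for 5 variables — and 6 appears only in locker 4's list, so locker 4 = 6.

6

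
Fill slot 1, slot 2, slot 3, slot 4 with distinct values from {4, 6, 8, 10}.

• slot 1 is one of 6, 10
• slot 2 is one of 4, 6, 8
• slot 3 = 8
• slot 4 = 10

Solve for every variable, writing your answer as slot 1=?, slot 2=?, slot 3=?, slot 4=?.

slot 1=6, slot 2=4, slot 3=8, slot 4=10

slot 3 has just one choice, so slot 3 = 8. Eliminate 8 elsewhere: slot 2.
That leaves slot 4 = 10. So slot 1 can't be 10.
slot 1 must be 6 (only option left). So slot 2 can't be 6.
slot 2 must be 4 (only option left).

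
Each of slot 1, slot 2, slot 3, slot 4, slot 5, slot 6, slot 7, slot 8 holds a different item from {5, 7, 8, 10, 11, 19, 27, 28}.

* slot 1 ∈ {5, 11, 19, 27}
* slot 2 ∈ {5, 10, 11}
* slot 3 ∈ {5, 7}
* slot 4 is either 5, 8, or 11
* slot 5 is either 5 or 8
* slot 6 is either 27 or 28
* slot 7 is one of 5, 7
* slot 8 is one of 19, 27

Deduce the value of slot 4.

Among the 8 variables, 10 fits only slot 2 (and all 8 values in {5, 7, 8, 10, 11, 19, 27, 28} must be used), so slot 2 = 10.
The 7 still-open variables draw from only 7 values {5, 7, 8, 11, 19, 27, 28}, so each is used; only slot 6 can be 28, hence slot 6 = 28.
slot 3 and slot 7 between them cover only {5, 7} — a naked pair. Remove those values from slot 1, slot 4, slot 5.
That leaves slot 5 = 8. So slot 4 can't be 8.
So slot 4 = 11.

11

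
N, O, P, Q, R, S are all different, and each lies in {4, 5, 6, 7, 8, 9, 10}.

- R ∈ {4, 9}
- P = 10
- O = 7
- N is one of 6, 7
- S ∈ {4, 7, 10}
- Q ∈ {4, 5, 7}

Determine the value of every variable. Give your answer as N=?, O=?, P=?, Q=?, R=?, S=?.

O has just one choice, so O = 7. Remove 7 from N, Q, S.
That leaves P = 10. Remove 10 from S.
S must be 4 (only option left). Eliminate 4 elsewhere: Q, R.
N must be 6 (only option left).
Q must be 5 (only option left).
That leaves R = 9.

N=6, O=7, P=10, Q=5, R=9, S=4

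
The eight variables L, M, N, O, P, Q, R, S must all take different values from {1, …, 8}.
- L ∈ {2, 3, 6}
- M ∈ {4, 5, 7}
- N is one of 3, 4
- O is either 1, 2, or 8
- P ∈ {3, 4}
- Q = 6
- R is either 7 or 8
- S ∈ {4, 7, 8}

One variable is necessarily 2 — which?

Q's domain is down to {6}, so Q = 6. So L can't be 6.
Among the 7 still-open variables, 1 fits only O (and all 7 values in {1, 2, 3, 4, 5, 7, 8} must be used), so O = 1.
The 6 still-open variables together cover exactly {2, 3, 4, 5, 7, 8} — 6 values for 6 variables — and 2 appears only in L's list, so L = 2.

L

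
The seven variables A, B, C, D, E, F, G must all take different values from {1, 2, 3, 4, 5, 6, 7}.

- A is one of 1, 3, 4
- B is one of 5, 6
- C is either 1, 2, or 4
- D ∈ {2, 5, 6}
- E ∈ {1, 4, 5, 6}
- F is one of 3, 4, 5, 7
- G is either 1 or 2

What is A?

The 7 variables together cover exactly {1, 2, 3, 4, 5, 6, 7} — 7 values for 7 variables — and 7 appears only in F's list, so F = 7.
The 6 still-open variables draw from only 6 values {1, 2, 3, 4, 5, 6}, so each is used; only A can be 3, hence A = 3.

3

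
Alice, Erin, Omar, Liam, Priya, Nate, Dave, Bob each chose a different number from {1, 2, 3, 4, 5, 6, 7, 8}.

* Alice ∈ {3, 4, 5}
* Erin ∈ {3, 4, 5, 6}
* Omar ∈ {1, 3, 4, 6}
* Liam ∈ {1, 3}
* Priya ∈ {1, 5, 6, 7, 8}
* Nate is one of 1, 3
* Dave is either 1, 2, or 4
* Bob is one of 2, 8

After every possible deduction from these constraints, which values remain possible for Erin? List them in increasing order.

The 8 variables draw from only 8 values {1, 2, 3, 4, 5, 6, 7, 8}, so each is used; only Priya can be 7, hence Priya = 7.
Among the 7 still-open variables, 8 fits only Bob (and all 7 values in {1, 2, 3, 4, 5, 6, 8} must be used), so Bob = 8.
Among the 6 still-open variables, 2 fits only Dave (and all 6 values in {1, 2, 3, 4, 5, 6} must be used), so Dave = 2.
Liam and Nate between them cover only {1, 3} — a naked pair. Remove those values from Alice, Erin, Omar.
No further eliminations apply; Erin can still be any of 4, 5, 6.

4, 5, 6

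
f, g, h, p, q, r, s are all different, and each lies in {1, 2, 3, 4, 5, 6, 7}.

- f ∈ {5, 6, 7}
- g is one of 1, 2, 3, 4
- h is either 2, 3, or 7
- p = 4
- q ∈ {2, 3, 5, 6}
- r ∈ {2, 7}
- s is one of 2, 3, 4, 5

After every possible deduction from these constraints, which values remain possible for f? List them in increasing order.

5, 6, 7

p's domain is down to {4}, so p = 4. Remove 4 from g, s.
The 6 still-open variables draw from only 6 values {1, 2, 3, 5, 6, 7}, so each is used; only g can be 1, hence g = 1.
No further eliminations apply; f can still be any of 5, 6, 7.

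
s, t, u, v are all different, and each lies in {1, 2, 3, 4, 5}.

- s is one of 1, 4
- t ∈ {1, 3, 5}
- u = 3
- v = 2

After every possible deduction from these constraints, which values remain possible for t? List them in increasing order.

u must be 3 (only option left). So t can't be 3.
That leaves v = 2.
No further eliminations apply; t can still be any of 1, 5.

1, 5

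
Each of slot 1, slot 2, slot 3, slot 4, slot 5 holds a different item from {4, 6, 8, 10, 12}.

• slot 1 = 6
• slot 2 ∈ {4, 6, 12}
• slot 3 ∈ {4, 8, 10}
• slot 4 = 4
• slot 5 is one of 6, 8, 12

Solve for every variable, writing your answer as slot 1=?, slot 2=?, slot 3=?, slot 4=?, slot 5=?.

slot 1=6, slot 2=12, slot 3=10, slot 4=4, slot 5=8

slot 1's domain is down to {6}, so slot 1 = 6. So slot 2, slot 5 can't be 6.
slot 4's domain is down to {4}, so slot 4 = 4. Eliminate 4 elsewhere: slot 2, slot 3.
That leaves slot 2 = 12. Eliminate 12 elsewhere: slot 5.
slot 5's domain is down to {8}, so slot 5 = 8. Strike 8 from slot 3.
slot 3 must be 10 (only option left).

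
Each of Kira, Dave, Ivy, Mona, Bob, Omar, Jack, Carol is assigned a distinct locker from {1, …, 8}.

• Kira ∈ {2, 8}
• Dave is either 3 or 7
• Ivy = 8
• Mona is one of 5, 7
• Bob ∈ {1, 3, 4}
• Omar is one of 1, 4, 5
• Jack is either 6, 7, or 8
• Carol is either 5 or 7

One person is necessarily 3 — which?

Ivy has just one choice, so Ivy = 8. Remove 8 from Kira, Jack.
Kira has just one choice, so Kira = 2.
Among the 6 still-open variables, 6 fits only Jack (and all 6 values in {1, 3, 4, 5, 6, 7} must be used), so Jack = 6.
Mona and Carol share exactly the 2 values {5, 7}; by pigeonhole those values go to them, so strike 5, 7 from Dave, Omar.
So 3 goes to Dave.

Dave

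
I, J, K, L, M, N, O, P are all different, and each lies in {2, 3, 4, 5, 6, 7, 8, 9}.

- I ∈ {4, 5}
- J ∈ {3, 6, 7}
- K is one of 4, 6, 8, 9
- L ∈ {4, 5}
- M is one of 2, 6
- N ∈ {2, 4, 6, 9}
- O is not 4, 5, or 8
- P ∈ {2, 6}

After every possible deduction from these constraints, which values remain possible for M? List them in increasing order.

Among the 8 variables, 8 fits only K (and all 8 values in {2, 3, 4, 5, 6, 7, 8, 9} must be used), so K = 8.
I and L between them cover only {4, 5} — a naked pair. Remove those values from N.
M and P between them cover only {2, 6} — a naked pair. Remove those values from J, N, O.
N must be 9 (only option left). So O can't be 9.
No further eliminations apply; M can still be any of 2, 6.

2, 6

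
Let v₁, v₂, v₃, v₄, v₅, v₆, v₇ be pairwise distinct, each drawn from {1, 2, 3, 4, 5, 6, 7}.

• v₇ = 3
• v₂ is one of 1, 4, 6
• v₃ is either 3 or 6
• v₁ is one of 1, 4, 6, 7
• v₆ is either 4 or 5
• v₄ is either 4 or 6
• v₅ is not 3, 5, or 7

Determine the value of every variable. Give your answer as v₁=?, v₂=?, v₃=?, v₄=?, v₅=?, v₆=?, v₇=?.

v₇ must be 3 (only option left). So v₃ can't be 3.
v₃'s domain is down to {6}, so v₃ = 6. Eliminate 6 elsewhere: v₁, v₂, v₄, v₅.
v₄ has just one choice, so v₄ = 4. Strike 4 from v₁, v₂, v₅, v₆.
v₆ must be 5 (only option left).
That leaves v₂ = 1. Strike 1 from v₁, v₅.
v₅ has just one choice, so v₅ = 2.
v₁'s domain is down to {7}, so v₁ = 7.

v₁=7, v₂=1, v₃=6, v₄=4, v₅=2, v₆=5, v₇=3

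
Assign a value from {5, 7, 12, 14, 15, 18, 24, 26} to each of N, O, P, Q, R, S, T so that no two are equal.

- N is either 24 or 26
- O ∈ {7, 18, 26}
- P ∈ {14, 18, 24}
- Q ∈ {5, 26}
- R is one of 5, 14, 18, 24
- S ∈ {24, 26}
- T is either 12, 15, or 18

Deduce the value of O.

7

The 2 variables N and S are confined to {24, 26}, which locks those values in; drop them from O, P, Q, R.
Q has just one choice, so Q = 5. Remove 5 from R.
P and R share exactly the 2 values {14, 18}; by pigeonhole those values go to them, so strike 14, 18 from O, T.
So O = 7.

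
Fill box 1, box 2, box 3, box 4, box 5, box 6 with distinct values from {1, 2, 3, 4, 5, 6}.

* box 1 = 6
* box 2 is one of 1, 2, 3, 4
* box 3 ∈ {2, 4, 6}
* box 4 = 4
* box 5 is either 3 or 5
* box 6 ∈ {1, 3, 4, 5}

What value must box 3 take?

2

box 1's domain is down to {6}, so box 1 = 6. Strike 6 from box 3.
box 4's domain is down to {4}, so box 4 = 4. So box 2, box 3, box 6 can't be 4.
So box 3 = 2.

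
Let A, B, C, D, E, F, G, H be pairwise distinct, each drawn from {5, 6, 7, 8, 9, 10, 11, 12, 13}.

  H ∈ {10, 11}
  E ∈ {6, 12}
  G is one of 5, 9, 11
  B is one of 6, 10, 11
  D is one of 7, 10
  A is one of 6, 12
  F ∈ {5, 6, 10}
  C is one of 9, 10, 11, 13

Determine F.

5

Among the 8 variables, 7 fits only D (and all 8 values in {5, 6, 7, 9, 10, 11, 12, 13} must be used), so D = 7.
Among the 7 still-open variables, 13 fits only C (and all 7 values in {5, 6, 9, 10, 11, 12, 13} must be used), so C = 13.
Among the 6 still-open variables, 9 fits only G (and all 6 values in {5, 6, 9, 10, 11, 12} must be used), so G = 9.
The 5 still-open variables together cover exactly {5, 6, 10, 11, 12} — 5 values for 5 variables — and 5 appears only in F's list, so F = 5.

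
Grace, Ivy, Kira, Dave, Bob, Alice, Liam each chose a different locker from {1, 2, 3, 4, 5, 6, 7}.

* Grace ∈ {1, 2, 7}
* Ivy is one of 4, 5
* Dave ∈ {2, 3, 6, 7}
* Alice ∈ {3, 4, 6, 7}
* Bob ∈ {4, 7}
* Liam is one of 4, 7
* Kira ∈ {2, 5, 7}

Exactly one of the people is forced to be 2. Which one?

Kira

The 7 variables draw from only 7 values {1, 2, 3, 4, 5, 6, 7}, so each is used; only Grace can be 1, hence Grace = 1.
Bob and Liam between them cover only {4, 7} — a naked pair. Remove those values from Ivy, Kira, Dave, Alice.
That leaves Ivy = 5. So Kira can't be 5.
So 2 goes to Kira.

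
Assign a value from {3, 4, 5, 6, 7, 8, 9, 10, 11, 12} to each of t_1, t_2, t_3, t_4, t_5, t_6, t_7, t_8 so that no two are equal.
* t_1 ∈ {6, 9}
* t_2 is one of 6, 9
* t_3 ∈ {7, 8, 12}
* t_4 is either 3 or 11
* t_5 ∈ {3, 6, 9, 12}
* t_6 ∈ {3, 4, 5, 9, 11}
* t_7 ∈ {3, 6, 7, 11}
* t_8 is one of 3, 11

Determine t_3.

The 2 variables t_1 and t_2 are confined to {6, 9}, which locks those values in; drop them from t_5, t_6, t_7.
t_4 and t_8 share exactly the 2 values {3, 11}; by pigeonhole those values go to them, so strike 3, 11 from t_5, t_6, t_7.
t_5 has just one choice, so t_5 = 12. So t_3 can't be 12.
That leaves t_7 = 7. Strike 7 from t_3.
So t_3 = 8.

8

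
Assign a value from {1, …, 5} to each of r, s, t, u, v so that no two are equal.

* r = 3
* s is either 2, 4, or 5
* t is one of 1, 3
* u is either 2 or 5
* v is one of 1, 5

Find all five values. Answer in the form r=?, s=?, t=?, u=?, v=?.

r must be 3 (only option left). Eliminate 3 elsewhere: t.
t's domain is down to {1}, so t = 1. So v can't be 1.
v has just one choice, so v = 5. Eliminate 5 elsewhere: s, u.
That leaves u = 2. So s can't be 2.
s has just one choice, so s = 4.

r=3, s=4, t=1, u=2, v=5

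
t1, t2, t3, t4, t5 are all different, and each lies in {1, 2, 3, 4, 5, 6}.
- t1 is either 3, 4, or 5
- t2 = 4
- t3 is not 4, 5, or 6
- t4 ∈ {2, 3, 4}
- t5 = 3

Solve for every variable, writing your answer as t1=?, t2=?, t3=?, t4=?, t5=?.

t2 has just one choice, so t2 = 4. Strike 4 from t1, t4.
t5's domain is down to {3}, so t5 = 3. Strike 3 from t1, t3, t4.
t1 has just one choice, so t1 = 5.
That leaves t4 = 2. Strike 2 from t3.
t3's domain is down to {1}, so t3 = 1.

t1=5, t2=4, t3=1, t4=2, t5=3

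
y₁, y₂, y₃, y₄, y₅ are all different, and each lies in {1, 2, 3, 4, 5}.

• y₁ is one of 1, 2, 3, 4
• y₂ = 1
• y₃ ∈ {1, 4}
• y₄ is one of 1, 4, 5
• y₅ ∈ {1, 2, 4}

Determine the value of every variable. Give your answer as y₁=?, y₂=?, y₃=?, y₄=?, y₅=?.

y₂ has just one choice, so y₂ = 1. Strike 1 from y₁, y₃, y₄, y₅.
y₃ has just one choice, so y₃ = 4. So y₁, y₄, y₅ can't be 4.
y₄'s domain is down to {5}, so y₄ = 5.
y₅'s domain is down to {2}, so y₅ = 2. Eliminate 2 elsewhere: y₁.
y₁ must be 3 (only option left).

y₁=3, y₂=1, y₃=4, y₄=5, y₅=2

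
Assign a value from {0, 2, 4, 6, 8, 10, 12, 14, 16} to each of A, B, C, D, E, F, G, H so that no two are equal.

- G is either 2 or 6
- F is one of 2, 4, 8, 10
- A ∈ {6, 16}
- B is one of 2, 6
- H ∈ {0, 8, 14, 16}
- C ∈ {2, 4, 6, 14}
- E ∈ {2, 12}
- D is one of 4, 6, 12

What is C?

B and G share exactly the 2 values {2, 6}; by pigeonhole those values go to them, so strike 2, 6 from A, C, D, E, F.
A must be 16 (only option left). Eliminate 16 elsewhere: H.
E's domain is down to {12}, so E = 12. So D can't be 12.
D's domain is down to {4}, so D = 4. Remove 4 from C, F.
So C = 14.

14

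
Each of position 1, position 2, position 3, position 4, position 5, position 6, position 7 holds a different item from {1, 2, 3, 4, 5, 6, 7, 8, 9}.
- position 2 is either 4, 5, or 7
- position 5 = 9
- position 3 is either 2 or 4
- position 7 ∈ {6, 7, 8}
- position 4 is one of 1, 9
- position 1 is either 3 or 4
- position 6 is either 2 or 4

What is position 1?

position 5's domain is down to {9}, so position 5 = 9. Remove 9 from position 4.
That leaves position 4 = 1.
position 3 and position 6 share exactly the 2 values {2, 4}; by pigeonhole those values go to them, so strike 2, 4 from position 1, position 2.
So position 1 = 3.

3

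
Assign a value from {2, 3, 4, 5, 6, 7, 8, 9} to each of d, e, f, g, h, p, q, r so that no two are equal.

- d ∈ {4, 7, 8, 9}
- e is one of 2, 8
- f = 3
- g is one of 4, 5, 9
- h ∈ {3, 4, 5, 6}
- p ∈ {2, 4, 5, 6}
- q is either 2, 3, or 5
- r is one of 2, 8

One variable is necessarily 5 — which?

q

f has just one choice, so f = 3. So h, q can't be 3.
The 7 still-open variables draw from only 7 values {2, 4, 5, 6, 7, 8, 9}, so each is used; only d can be 7, hence d = 7.
Among the 6 still-open variables, 9 fits only g (and all 6 values in {2, 4, 5, 6, 8, 9} must be used), so g = 9.
e and r between them cover only {2, 8} — a naked pair. Remove those values from p, q.
So 5 goes to q.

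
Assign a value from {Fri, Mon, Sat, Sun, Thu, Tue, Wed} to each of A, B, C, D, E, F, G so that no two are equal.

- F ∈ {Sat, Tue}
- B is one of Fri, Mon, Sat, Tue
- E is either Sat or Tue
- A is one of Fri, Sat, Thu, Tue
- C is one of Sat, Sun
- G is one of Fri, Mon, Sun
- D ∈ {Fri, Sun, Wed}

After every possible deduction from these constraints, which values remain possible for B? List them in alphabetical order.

The 7 variables draw from only 7 values {Fri, Mon, Sat, Sun, Thu, Tue, Wed}, so each is used; only A can be Thu, hence A = Thu.
The 6 still-open variables draw from only 6 values {Fri, Mon, Sat, Sun, Tue, Wed}, so each is used; only D can be Wed, hence D = Wed.
The 2 variables E and F are confined to {Sat, Tue}, which locks those values in; drop them from B, C.
C has just one choice, so C = Sun. Eliminate Sun elsewhere: G.
No further eliminations apply; B can still be any of Fri, Mon.

Fri, Mon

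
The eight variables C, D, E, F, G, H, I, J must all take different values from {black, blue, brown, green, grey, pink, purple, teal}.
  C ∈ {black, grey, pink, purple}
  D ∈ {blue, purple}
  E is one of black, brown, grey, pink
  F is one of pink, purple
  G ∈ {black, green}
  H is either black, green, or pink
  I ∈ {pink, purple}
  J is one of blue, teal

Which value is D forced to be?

blue

The 8 variables draw from only 8 values {black, blue, brown, green, grey, pink, purple, teal}, so each is used; only E can be brown, hence E = brown.
The 7 still-open variables together cover exactly {black, blue, green, grey, pink, purple, teal} — 7 values for 7 variables — and grey appears only in C's list, so C = grey.
The 6 still-open variables draw from only 6 values {black, blue, green, pink, purple, teal}, so each is used; only J can be teal, hence J = teal.
The 5 still-open variables together cover exactly {black, blue, green, pink, purple} — 5 values for 5 variables — and blue appears only in D's list, so D = blue.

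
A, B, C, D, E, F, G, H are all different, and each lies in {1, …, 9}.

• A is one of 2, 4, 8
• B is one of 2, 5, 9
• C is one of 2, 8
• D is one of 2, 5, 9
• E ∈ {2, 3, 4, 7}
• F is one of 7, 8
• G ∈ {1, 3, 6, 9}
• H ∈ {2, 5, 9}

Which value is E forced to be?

3

B, D, H share exactly the 3 values {2, 5, 9}; by pigeonhole those values go to them, so strike 2, 5, 9 from A, C, E, G.
C has just one choice, so C = 8. Strike 8 from A, F.
F must be 7 (only option left). So E can't be 7.
A's domain is down to {4}, so A = 4. So E can't be 4.
So E = 3.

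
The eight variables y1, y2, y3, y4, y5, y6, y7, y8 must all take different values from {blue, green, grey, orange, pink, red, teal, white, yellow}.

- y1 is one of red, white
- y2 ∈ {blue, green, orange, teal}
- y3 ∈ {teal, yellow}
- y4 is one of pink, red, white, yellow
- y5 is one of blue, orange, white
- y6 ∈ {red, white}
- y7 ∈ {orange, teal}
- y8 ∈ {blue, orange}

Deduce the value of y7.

teal

The 8 variables draw from only 8 values {blue, green, orange, pink, red, teal, white, yellow}, so each is used; only y2 can be green, hence y2 = green.
Among the 7 still-open variables, pink fits only y4 (and all 7 values in {blue, orange, pink, red, teal, white, yellow} must be used), so y4 = pink.
The 6 still-open variables draw from only 6 values {blue, orange, red, teal, white, yellow}, so each is used; only y3 can be yellow, hence y3 = yellow.
The 5 still-open variables draw from only 5 values {blue, orange, red, teal, white}, so each is used; only y7 can be teal, hence y7 = teal.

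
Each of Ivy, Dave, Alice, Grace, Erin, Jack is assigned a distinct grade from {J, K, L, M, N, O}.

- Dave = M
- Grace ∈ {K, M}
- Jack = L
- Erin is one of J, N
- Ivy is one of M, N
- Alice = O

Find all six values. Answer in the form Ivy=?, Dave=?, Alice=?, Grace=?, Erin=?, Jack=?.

Dave's domain is down to {M}, so Dave = M. So Ivy, Grace can't be M.
Alice's domain is down to {O}, so Alice = O.
Grace has just one choice, so Grace = K.
Jack must be L (only option left).
Ivy must be N (only option left). So Erin can't be N.
That leaves Erin = J.

Ivy=N, Dave=M, Alice=O, Grace=K, Erin=J, Jack=L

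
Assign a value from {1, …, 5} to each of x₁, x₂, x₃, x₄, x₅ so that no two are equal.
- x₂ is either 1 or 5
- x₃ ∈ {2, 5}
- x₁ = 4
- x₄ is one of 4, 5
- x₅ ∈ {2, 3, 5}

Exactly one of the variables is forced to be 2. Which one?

x₃

x₁ has just one choice, so x₁ = 4. So x₄ can't be 4.
x₄ has just one choice, so x₄ = 5. Strike 5 from x₂, x₃, x₅.
So 2 goes to x₃.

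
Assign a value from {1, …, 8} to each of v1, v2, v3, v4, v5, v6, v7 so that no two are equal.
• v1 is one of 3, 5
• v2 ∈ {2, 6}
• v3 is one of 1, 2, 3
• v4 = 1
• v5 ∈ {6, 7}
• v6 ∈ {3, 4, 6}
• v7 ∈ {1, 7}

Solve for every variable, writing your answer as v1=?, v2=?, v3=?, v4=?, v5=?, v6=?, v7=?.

v4 must be 1 (only option left). Remove 1 from v3, v7.
That leaves v7 = 7. So v5 can't be 7.
v5's domain is down to {6}, so v5 = 6. Eliminate 6 elsewhere: v2, v6.
v2 must be 2 (only option left). Remove 2 from v3.
v3 must be 3 (only option left). Strike 3 from v1, v6.
That leaves v6 = 4.
That leaves v1 = 5.

v1=5, v2=2, v3=3, v4=1, v5=6, v6=4, v7=7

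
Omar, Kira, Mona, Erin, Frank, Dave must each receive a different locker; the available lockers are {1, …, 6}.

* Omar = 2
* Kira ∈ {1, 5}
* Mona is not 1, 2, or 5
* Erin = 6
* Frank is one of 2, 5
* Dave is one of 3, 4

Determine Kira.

1

Omar must be 2 (only option left). Strike 2 from Frank.
That leaves Erin = 6. So Mona can't be 6.
That leaves Frank = 5. Strike 5 from Kira.
So Kira = 1.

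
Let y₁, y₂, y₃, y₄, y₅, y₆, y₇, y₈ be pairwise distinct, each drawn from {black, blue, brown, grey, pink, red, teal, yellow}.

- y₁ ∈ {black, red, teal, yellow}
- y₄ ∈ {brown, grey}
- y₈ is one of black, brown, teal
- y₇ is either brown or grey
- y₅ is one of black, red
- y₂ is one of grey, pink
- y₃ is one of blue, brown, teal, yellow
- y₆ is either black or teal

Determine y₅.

red

The 8 variables draw from only 8 values {black, blue, brown, grey, pink, red, teal, yellow}, so each is used; only y₃ can be blue, hence y₃ = blue.
Among the 7 still-open variables, pink fits only y₂ (and all 7 values in {black, brown, grey, pink, red, teal, yellow} must be used), so y₂ = pink.
Among the 6 still-open variables, yellow fits only y₁ (and all 6 values in {black, brown, grey, red, teal, yellow} must be used), so y₁ = yellow.
The 5 still-open variables draw from only 5 values {black, brown, grey, red, teal}, so each is used; only y₅ can be red, hence y₅ = red.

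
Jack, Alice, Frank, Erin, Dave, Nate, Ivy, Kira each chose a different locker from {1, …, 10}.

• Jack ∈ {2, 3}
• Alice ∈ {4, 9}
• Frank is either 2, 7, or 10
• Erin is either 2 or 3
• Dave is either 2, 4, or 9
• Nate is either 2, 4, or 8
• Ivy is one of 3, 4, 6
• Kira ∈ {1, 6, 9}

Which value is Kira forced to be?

The 2 variables Jack and Erin are confined to {2, 3}, which locks those values in; drop them from Frank, Dave, Nate, Ivy.
Alice and Dave share exactly the 2 values {4, 9}; by pigeonhole those values go to them, so strike 4, 9 from Nate, Ivy, Kira.
Nate has just one choice, so Nate = 8.
Ivy has just one choice, so Ivy = 6. Eliminate 6 elsewhere: Kira.
So Kira = 1.

1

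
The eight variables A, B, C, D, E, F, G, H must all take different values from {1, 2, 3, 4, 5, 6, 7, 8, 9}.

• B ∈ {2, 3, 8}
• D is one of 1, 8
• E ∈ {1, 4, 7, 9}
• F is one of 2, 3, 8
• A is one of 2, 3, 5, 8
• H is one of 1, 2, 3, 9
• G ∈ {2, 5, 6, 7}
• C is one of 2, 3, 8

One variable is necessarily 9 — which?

B, C, F share exactly the 3 values {2, 3, 8}; by pigeonhole those values go to them, so strike 2, 3, 8 from A, D, G, H.
A has just one choice, so A = 5. So G can't be 5.
D's domain is down to {1}, so D = 1. Eliminate 1 elsewhere: E, H.
So 9 goes to H.

H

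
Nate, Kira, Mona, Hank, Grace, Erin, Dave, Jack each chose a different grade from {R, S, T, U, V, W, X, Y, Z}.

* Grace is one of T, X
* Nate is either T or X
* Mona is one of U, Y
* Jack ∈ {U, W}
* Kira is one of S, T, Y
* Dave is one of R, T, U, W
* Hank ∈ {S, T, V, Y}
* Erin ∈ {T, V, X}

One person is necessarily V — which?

Among the 8 variables, R fits only Dave (and all 8 values in {R, S, T, U, V, W, X, Y} must be used), so Dave = R.
The 7 still-open variables together cover exactly {S, T, U, V, W, X, Y} — 7 values for 7 variables — and W appears only in Jack's list, so Jack = W.
The 6 still-open variables together cover exactly {S, T, U, V, X, Y} — 6 values for 6 variables — and U appears only in Mona's list, so Mona = U.
Nate and Grace between them cover only {T, X} — a naked pair. Remove those values from Kira, Hank, Erin.
So V goes to Erin.

Erin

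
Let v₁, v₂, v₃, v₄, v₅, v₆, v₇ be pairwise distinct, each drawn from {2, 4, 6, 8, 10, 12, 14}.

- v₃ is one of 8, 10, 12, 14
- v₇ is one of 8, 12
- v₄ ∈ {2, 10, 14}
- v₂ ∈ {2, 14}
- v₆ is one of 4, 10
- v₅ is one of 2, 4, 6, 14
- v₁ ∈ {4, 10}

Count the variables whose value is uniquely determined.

1

The 7 variables together cover exactly {2, 4, 6, 8, 10, 12, 14} — 7 values for 7 variables — and 6 appears only in v₅'s list, so v₅ = 6.
The 2 variables v₁ and v₆ are confined to {4, 10}, which locks those values in; drop them from v₃, v₄.
v₂ and v₄ between them cover only {2, 14} — a naked pair. Remove those values from v₃.
Determined: v₅=6. The other variables each still have more than one consistent value. That makes 1.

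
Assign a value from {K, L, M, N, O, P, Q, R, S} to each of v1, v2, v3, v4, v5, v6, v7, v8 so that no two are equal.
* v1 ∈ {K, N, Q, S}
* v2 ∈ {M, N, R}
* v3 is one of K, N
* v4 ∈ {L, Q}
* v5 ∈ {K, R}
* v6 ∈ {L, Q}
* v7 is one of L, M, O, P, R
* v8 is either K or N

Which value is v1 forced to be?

v3 and v8 between them cover only {K, N} — a naked pair. Remove those values from v1, v2, v5.
v5's domain is down to {R}, so v5 = R. Remove R from v2, v7.
v2's domain is down to {M}, so v2 = M. So v7 can't be M.
v4 and v6 between them cover only {L, Q} — a naked pair. Remove those values from v1, v7.
So v1 = S.

S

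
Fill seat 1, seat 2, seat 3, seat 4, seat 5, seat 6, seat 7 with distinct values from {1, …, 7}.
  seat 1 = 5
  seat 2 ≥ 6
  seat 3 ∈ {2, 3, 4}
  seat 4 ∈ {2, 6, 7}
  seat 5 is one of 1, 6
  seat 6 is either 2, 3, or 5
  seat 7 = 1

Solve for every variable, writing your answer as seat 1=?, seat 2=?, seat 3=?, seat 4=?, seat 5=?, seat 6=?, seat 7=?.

seat 1=5, seat 2=7, seat 3=4, seat 4=2, seat 5=6, seat 6=3, seat 7=1

seat 1's domain is down to {5}, so seat 1 = 5. Eliminate 5 elsewhere: seat 6.
seat 7's domain is down to {1}, so seat 7 = 1. Eliminate 1 elsewhere: seat 5.
seat 5 must be 6 (only option left). Eliminate 6 elsewhere: seat 2, seat 4.
That leaves seat 2 = 7. Remove 7 from seat 4.
seat 4's domain is down to {2}, so seat 4 = 2. Remove 2 from seat 3, seat 6.
seat 6 must be 3 (only option left). Eliminate 3 elsewhere: seat 3.
seat 3's domain is down to {4}, so seat 3 = 4.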